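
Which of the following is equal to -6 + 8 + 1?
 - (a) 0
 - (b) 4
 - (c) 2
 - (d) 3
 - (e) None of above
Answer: d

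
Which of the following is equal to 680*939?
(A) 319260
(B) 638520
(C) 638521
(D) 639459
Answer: B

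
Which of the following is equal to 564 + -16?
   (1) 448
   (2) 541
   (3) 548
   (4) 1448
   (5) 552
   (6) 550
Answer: 3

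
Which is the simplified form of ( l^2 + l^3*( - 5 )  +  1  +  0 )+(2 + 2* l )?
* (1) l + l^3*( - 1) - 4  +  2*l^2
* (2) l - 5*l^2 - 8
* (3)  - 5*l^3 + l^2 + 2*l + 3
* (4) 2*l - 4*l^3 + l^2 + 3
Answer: 3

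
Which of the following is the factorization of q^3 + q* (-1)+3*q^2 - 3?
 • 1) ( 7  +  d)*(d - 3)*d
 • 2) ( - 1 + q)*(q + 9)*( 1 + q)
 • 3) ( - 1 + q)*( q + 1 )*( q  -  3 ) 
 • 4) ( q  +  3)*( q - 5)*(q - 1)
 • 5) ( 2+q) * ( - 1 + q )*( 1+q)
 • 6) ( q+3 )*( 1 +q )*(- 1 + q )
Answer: 6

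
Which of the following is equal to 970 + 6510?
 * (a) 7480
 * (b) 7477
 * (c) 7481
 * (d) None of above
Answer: a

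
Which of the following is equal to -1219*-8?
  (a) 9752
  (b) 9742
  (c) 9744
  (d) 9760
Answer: a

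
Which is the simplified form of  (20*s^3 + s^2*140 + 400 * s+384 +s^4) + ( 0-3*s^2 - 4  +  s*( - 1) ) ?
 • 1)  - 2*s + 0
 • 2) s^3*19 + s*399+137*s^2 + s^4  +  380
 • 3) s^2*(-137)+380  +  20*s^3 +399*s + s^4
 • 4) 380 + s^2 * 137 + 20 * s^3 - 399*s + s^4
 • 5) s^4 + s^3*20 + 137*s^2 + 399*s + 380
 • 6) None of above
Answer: 5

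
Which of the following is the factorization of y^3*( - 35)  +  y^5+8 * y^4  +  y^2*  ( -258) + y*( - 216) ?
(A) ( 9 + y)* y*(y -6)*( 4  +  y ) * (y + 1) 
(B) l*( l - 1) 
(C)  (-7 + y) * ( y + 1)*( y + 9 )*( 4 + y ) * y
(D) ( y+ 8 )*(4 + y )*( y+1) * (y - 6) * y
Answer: A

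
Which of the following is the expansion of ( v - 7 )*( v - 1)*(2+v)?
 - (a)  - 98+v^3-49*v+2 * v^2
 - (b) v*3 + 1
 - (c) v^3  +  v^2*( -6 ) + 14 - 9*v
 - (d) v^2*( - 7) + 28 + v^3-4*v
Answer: c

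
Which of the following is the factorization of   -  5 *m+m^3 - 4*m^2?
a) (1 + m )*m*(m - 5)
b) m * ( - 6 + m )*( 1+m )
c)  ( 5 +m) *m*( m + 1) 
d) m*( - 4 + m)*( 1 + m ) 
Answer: a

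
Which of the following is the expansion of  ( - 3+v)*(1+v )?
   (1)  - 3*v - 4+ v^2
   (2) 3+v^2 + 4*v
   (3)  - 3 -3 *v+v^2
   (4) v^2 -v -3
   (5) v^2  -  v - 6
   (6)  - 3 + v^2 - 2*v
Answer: 6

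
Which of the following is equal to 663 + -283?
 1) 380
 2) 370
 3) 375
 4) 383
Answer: 1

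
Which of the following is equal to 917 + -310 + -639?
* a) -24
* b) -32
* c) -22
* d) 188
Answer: b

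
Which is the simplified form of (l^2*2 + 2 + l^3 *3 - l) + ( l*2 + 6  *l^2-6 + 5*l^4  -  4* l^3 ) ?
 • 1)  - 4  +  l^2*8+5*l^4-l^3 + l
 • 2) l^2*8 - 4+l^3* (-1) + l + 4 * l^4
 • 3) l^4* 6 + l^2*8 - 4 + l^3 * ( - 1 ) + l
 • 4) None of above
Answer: 1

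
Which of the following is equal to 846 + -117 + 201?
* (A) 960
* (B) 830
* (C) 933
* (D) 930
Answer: D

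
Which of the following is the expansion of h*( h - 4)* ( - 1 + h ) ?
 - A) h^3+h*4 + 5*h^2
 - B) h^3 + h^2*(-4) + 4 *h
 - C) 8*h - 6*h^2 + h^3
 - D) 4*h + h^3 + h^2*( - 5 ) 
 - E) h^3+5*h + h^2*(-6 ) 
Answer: D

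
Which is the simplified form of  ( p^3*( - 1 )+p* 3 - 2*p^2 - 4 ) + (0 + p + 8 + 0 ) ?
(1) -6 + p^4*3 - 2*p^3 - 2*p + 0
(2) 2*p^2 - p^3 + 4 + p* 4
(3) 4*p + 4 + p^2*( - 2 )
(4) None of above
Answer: 4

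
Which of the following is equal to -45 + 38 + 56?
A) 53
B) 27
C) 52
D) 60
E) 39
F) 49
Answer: F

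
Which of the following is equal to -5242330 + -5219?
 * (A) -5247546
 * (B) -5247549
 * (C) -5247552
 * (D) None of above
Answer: B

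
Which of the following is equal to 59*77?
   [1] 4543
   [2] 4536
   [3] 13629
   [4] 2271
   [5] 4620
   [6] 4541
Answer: 1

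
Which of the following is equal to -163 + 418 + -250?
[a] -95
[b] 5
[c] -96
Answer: b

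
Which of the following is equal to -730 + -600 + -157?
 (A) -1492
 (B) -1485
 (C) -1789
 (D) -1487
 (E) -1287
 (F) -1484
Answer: D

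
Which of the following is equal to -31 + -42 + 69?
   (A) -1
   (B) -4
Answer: B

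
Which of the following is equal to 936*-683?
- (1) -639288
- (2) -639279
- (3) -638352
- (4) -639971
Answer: 1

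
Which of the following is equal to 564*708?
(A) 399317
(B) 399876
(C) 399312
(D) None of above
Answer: C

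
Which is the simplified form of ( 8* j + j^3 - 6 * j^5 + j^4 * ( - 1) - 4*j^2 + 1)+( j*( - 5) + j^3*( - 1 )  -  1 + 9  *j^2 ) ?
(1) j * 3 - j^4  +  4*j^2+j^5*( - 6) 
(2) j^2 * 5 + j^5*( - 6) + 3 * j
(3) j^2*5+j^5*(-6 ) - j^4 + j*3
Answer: 3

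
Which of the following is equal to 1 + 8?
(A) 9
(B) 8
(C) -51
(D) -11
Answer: A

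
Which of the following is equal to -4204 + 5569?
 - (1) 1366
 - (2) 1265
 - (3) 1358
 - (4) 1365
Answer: 4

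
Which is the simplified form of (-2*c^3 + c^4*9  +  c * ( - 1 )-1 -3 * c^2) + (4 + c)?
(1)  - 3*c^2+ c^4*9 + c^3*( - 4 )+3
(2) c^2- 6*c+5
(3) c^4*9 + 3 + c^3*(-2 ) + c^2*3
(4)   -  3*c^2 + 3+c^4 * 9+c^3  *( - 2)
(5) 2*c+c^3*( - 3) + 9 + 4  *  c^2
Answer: 4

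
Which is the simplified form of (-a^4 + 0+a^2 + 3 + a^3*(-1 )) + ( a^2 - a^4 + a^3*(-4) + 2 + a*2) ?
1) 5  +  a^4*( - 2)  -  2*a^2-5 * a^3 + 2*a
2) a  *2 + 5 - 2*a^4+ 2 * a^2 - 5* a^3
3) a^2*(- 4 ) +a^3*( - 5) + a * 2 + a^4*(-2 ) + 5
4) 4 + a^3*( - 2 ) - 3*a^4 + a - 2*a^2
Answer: 2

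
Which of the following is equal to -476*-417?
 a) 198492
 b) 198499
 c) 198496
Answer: a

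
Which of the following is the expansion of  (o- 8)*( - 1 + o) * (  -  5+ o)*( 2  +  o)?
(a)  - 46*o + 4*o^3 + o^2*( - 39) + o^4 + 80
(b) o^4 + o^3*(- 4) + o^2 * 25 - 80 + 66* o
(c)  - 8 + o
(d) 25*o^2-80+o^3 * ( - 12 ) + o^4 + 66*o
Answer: d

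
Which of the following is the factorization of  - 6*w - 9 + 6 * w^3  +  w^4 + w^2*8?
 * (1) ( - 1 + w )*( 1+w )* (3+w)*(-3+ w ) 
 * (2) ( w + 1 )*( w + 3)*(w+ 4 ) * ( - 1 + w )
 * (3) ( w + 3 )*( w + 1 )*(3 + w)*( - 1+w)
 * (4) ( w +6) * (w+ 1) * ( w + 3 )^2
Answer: 3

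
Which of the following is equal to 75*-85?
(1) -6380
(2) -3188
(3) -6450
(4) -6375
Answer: 4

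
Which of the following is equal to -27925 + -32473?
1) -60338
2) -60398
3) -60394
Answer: 2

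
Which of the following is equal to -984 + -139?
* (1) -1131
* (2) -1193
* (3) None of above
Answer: 3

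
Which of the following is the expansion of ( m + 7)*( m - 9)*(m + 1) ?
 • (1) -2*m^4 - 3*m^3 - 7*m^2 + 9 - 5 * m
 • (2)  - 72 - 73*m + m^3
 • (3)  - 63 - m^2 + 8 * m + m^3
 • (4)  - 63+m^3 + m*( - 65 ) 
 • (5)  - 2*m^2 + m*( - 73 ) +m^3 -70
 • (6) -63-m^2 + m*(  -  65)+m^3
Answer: 6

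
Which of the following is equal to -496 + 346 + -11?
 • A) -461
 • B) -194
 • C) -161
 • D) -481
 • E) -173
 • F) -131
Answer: C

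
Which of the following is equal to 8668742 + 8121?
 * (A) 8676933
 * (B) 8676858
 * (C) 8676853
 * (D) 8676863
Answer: D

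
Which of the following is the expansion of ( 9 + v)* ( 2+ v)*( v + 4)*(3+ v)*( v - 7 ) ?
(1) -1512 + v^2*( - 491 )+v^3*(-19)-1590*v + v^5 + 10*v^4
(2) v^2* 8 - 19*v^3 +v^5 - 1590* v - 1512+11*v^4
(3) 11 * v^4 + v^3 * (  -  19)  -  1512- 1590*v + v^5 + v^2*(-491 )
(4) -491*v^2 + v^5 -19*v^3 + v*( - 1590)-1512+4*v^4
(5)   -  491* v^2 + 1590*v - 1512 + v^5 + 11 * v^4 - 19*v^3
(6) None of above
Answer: 3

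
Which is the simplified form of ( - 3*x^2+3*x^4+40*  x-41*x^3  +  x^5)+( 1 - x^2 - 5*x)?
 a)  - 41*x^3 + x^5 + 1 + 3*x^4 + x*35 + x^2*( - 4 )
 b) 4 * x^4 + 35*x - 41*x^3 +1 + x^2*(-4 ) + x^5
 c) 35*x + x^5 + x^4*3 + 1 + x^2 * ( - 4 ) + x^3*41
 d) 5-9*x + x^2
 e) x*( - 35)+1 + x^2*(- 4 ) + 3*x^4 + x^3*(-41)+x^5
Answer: a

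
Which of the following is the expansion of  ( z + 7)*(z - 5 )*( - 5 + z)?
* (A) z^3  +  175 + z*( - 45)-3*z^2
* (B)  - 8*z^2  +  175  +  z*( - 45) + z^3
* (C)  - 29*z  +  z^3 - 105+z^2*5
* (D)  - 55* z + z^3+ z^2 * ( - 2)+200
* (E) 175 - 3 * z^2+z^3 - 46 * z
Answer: A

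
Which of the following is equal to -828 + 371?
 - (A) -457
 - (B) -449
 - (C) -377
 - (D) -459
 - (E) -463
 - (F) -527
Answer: A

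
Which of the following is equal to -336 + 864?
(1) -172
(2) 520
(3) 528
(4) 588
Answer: 3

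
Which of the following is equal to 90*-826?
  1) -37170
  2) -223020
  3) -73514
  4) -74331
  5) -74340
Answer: 5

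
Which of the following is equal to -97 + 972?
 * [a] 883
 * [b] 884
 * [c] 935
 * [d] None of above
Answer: d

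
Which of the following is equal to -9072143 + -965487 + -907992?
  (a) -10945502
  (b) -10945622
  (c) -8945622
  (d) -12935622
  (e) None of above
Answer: b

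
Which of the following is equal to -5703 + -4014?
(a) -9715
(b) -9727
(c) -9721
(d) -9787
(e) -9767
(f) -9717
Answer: f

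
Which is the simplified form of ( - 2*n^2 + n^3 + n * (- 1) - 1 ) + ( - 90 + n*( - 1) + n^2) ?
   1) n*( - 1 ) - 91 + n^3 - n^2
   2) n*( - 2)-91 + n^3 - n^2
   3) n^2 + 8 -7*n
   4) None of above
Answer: 2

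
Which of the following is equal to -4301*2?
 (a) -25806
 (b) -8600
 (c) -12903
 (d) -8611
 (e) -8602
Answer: e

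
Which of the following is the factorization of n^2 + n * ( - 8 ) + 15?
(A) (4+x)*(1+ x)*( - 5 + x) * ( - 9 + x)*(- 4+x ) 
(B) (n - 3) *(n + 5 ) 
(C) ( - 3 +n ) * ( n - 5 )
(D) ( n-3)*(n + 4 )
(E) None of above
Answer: C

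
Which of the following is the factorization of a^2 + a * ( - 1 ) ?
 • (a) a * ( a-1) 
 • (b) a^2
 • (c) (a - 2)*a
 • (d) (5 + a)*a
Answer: a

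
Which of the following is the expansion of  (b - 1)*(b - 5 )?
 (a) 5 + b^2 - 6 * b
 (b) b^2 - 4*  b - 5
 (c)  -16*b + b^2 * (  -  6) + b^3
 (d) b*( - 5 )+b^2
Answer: a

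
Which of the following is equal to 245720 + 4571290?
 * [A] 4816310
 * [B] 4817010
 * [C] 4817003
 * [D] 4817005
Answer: B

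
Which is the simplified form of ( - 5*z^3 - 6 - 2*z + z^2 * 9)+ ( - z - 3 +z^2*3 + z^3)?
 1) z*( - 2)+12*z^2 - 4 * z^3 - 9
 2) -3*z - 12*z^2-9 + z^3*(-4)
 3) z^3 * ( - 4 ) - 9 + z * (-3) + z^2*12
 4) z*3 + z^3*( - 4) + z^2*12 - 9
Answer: 3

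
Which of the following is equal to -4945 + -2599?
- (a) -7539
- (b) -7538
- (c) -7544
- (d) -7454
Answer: c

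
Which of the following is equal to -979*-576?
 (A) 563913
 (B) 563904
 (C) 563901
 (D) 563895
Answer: B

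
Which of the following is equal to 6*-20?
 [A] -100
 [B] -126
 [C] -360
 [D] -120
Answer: D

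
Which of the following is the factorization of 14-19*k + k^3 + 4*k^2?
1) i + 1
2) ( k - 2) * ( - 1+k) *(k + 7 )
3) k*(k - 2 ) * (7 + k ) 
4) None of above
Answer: 2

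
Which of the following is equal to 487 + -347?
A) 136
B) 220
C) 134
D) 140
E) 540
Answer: D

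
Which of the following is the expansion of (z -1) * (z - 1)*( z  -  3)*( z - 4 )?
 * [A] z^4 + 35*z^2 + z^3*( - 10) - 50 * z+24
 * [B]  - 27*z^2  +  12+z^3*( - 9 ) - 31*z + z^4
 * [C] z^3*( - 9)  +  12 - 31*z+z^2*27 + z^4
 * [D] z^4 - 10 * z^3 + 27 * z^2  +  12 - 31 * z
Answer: C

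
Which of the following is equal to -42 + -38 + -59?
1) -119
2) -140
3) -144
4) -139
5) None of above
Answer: 4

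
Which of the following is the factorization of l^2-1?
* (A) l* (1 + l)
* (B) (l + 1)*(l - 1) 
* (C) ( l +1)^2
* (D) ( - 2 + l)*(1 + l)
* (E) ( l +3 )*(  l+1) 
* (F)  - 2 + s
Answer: B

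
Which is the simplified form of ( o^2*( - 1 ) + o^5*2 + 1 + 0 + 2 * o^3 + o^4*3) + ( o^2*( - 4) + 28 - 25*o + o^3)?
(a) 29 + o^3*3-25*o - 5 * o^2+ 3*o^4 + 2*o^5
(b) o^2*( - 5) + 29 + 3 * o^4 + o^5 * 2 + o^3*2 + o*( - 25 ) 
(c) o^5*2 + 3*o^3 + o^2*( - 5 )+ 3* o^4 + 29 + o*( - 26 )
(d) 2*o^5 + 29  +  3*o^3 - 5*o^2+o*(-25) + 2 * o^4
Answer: a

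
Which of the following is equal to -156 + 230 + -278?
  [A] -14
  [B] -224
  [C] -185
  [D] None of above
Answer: D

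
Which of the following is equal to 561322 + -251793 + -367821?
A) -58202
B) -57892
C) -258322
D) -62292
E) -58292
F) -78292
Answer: E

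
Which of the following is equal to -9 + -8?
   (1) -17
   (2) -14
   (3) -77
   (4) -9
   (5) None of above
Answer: 1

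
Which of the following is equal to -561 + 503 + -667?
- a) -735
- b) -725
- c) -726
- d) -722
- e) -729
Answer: b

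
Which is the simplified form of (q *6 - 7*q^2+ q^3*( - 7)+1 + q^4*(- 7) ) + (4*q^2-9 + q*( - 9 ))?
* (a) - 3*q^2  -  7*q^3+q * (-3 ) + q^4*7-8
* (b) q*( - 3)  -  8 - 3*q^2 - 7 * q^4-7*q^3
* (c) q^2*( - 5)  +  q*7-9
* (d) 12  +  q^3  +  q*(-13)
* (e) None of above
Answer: b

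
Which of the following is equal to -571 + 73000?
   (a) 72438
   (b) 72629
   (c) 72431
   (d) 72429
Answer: d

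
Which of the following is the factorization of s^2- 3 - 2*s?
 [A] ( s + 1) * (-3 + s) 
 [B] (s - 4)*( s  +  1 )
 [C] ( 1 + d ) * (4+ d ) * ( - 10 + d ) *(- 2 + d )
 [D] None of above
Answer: A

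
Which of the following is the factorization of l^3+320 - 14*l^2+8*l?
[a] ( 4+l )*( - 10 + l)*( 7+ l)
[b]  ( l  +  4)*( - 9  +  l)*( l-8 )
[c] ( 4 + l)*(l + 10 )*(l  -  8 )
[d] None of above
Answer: d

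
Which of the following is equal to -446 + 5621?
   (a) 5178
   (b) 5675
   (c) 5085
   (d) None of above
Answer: d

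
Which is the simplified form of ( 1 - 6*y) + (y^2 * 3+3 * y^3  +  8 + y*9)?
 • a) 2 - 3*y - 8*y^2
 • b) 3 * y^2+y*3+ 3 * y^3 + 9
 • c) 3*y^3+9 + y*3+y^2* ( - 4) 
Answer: b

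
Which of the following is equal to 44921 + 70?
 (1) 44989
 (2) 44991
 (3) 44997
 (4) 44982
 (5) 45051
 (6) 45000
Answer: 2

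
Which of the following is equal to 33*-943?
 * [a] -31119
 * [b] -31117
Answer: a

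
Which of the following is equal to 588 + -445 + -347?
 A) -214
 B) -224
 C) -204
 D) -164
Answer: C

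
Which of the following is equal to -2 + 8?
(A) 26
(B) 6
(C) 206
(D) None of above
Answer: B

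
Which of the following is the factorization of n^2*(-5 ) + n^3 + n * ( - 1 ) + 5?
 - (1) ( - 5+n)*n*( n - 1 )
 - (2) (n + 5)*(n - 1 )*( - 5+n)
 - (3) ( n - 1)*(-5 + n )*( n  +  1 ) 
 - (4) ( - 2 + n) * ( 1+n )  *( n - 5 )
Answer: 3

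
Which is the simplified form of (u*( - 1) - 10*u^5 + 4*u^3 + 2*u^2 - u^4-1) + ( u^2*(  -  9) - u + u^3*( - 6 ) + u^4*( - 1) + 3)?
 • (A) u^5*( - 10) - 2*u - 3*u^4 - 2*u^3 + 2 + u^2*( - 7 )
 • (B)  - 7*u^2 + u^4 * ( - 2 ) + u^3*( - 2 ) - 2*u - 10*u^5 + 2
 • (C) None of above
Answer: B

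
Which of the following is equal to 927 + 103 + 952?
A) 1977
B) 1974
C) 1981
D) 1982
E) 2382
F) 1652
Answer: D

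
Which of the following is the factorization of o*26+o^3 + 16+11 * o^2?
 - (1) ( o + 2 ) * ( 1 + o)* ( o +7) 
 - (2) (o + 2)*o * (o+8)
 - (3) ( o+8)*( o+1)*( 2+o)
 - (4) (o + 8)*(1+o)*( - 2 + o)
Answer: 3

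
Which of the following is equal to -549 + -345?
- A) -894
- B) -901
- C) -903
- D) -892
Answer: A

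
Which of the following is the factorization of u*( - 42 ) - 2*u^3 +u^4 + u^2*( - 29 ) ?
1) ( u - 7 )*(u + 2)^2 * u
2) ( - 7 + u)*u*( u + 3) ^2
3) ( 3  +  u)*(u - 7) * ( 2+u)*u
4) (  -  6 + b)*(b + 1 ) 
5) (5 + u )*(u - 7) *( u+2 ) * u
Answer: 3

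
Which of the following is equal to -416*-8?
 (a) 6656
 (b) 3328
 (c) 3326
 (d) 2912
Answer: b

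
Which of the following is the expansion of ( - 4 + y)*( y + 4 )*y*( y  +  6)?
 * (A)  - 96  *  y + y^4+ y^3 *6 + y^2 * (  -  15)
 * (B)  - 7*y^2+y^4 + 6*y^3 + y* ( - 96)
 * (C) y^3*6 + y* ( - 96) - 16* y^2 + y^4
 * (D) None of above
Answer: C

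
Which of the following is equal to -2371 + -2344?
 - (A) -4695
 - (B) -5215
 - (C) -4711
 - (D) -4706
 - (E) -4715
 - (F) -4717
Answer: E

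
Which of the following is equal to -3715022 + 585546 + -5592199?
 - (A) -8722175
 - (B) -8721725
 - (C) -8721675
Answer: C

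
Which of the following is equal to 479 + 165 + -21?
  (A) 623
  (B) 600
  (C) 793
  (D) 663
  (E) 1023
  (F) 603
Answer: A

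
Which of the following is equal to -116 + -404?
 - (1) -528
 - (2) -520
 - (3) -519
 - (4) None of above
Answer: 2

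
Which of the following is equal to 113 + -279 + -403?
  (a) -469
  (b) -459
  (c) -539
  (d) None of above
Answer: d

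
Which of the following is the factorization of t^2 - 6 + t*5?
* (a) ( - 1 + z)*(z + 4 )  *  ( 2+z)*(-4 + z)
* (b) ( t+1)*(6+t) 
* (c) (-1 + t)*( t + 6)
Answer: c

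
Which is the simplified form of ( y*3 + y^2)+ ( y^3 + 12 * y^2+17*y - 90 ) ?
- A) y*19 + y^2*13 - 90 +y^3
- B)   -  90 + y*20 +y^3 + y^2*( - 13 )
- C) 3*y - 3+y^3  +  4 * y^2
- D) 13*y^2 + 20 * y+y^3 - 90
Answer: D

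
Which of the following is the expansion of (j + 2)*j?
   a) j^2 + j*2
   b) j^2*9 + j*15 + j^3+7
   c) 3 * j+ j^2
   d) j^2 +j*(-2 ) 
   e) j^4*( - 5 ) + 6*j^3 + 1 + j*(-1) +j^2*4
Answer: a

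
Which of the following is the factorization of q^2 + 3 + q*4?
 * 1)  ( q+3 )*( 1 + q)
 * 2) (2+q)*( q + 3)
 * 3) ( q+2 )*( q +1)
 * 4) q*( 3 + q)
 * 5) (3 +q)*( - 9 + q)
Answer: 1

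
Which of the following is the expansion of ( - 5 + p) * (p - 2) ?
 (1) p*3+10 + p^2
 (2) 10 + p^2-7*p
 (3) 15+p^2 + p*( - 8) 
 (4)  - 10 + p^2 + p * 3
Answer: 2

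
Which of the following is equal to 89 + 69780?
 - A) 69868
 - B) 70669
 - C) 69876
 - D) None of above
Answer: D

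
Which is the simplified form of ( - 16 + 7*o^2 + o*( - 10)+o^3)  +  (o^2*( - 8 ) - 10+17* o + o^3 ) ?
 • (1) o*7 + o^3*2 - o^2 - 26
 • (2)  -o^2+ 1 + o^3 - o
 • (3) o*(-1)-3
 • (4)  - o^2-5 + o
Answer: 1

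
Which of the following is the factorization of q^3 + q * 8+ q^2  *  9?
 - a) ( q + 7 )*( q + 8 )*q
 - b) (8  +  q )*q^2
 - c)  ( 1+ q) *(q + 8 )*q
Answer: c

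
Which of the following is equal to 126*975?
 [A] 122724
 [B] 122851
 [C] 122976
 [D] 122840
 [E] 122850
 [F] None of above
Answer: E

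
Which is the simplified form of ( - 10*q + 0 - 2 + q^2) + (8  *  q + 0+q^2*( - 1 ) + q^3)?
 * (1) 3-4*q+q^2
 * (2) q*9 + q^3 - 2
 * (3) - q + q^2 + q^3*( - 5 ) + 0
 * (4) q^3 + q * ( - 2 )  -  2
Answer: 4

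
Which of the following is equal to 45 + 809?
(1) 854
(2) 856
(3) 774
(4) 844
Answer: 1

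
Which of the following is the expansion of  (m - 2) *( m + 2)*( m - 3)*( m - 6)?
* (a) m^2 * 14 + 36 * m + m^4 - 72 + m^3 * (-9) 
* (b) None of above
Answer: a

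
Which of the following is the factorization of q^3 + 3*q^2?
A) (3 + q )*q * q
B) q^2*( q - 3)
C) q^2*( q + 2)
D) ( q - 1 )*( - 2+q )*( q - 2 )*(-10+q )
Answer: A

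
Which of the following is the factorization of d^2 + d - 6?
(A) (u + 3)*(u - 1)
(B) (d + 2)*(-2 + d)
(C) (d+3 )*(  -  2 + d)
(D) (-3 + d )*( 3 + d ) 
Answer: C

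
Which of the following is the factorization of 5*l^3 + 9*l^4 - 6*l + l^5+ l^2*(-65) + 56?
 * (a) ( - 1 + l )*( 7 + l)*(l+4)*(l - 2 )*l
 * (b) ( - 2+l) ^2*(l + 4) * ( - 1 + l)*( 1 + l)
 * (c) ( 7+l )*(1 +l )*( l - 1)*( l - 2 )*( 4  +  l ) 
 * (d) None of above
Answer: c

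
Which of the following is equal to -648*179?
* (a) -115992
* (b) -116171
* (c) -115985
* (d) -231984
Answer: a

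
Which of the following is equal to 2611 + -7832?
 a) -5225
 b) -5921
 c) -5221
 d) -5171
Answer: c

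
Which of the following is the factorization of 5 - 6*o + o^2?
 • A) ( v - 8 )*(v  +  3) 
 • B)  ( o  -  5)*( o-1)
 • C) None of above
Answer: B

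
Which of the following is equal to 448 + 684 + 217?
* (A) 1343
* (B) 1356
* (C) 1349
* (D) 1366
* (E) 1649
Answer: C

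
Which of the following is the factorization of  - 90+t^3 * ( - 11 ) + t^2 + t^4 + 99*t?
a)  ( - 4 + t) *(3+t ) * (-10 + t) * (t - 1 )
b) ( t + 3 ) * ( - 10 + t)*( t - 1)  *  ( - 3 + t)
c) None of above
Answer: b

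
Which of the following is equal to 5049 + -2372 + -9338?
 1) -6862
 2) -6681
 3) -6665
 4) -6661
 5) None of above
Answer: 4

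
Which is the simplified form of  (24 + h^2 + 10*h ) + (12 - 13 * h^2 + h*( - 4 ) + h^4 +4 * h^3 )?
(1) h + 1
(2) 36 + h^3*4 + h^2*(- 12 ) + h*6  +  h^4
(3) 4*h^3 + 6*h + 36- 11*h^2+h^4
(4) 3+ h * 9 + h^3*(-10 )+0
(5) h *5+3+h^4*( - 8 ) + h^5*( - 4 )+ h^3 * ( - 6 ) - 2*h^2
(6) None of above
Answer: 2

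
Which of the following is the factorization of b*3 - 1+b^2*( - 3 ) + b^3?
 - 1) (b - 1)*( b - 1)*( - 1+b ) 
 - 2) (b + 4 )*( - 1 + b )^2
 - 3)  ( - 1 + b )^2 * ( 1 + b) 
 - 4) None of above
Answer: 1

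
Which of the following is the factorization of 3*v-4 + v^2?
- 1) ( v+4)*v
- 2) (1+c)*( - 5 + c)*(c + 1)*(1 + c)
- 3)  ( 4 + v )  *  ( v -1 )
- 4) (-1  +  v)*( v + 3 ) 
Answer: 3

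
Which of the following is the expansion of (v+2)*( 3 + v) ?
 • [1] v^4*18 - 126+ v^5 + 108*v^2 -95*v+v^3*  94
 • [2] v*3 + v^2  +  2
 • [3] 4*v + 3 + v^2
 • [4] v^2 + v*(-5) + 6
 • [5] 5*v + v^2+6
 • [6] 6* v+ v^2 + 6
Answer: 5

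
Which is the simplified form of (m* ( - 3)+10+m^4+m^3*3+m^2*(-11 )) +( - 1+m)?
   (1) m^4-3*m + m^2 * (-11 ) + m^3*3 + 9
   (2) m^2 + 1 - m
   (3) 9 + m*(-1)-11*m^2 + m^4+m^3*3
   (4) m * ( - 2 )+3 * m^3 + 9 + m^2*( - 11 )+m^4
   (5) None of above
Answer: 4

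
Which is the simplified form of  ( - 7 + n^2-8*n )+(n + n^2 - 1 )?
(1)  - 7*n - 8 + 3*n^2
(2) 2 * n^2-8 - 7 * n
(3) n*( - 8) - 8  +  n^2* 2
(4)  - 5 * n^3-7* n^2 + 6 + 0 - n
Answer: 2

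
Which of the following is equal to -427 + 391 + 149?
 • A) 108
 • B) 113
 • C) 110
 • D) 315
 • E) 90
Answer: B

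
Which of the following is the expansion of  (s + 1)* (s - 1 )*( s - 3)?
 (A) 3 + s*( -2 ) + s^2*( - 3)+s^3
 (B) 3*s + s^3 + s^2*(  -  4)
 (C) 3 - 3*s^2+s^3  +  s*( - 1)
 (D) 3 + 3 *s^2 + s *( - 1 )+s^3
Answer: C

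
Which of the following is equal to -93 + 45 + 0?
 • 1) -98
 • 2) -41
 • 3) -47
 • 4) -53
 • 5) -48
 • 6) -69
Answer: 5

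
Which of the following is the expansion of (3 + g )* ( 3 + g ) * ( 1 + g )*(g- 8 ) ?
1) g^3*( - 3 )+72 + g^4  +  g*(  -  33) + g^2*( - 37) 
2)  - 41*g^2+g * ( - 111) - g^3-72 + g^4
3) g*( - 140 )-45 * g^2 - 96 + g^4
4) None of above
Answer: 2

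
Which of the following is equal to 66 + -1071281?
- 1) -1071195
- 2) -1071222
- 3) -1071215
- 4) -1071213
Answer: 3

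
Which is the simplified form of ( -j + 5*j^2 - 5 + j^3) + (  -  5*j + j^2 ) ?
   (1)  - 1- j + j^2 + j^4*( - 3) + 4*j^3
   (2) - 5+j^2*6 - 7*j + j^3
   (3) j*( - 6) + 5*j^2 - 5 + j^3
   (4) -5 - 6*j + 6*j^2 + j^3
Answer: 4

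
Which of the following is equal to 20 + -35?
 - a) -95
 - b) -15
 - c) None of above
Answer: b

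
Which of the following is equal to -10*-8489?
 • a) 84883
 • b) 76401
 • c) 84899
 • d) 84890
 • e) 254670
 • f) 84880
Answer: d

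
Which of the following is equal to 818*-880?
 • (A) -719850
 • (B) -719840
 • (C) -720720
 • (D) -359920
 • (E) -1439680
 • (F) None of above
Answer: B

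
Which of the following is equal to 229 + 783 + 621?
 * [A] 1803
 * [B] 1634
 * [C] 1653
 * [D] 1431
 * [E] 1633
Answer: E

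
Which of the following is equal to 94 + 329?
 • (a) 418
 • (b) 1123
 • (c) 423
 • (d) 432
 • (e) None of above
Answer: c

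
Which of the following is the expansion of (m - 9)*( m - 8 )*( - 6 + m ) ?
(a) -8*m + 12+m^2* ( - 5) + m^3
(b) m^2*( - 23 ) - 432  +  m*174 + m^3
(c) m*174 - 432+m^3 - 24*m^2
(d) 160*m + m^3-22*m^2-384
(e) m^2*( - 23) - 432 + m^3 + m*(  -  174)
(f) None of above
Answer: b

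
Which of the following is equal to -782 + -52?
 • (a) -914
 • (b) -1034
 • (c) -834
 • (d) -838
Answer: c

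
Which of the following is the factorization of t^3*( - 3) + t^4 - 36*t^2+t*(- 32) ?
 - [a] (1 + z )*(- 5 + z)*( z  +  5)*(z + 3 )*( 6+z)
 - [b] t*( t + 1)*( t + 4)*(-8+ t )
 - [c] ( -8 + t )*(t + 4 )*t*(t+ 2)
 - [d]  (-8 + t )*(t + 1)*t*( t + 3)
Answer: b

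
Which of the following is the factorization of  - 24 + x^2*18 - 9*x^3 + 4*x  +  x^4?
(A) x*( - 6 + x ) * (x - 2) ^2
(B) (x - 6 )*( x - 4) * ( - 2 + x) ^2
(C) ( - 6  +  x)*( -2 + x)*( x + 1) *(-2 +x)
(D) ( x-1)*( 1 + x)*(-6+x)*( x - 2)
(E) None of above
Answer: C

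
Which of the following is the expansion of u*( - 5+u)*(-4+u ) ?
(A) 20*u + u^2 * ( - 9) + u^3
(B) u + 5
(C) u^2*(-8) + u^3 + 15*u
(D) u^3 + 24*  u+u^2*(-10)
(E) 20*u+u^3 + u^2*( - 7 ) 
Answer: A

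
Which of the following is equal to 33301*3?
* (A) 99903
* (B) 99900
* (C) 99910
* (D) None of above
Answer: A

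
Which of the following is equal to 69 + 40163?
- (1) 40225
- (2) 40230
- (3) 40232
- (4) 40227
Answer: 3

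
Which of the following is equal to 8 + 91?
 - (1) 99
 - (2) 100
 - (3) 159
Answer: 1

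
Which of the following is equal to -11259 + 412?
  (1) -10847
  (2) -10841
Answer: 1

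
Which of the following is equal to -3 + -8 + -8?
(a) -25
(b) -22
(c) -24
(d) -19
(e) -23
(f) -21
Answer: d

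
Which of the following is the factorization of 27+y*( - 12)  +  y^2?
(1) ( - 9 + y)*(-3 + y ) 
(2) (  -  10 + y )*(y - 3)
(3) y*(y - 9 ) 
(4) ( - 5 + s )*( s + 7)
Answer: 1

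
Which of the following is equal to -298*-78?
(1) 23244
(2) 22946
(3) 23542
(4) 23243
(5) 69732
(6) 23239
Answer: 1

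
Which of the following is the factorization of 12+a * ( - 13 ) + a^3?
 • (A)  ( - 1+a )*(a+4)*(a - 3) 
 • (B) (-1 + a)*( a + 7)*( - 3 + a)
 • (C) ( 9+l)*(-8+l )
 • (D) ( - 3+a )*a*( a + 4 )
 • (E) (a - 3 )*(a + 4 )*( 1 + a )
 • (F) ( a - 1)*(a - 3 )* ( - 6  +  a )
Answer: A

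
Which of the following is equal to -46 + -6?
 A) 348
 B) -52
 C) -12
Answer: B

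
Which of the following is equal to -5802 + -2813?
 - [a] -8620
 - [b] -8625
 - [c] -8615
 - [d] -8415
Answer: c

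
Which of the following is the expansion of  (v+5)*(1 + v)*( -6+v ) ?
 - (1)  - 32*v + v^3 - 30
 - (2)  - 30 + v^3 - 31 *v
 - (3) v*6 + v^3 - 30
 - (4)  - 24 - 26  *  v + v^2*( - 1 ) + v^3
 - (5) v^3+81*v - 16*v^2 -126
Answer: 2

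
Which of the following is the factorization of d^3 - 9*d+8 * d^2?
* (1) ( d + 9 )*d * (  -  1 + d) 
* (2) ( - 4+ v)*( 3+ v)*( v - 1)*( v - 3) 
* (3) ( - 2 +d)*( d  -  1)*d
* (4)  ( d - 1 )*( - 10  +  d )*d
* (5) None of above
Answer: 1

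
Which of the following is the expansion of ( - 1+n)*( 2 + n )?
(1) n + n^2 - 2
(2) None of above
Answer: 1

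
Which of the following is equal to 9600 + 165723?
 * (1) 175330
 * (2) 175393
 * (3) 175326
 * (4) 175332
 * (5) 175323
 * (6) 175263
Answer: 5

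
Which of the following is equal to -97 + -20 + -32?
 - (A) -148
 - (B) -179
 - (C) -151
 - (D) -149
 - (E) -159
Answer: D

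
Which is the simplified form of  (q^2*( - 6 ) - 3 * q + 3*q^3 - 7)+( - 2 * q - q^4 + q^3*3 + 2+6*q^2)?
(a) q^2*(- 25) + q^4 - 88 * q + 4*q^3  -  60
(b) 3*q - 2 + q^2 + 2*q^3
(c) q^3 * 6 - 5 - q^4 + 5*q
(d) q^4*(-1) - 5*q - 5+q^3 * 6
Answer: d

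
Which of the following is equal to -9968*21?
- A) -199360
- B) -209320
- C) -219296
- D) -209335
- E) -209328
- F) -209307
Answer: E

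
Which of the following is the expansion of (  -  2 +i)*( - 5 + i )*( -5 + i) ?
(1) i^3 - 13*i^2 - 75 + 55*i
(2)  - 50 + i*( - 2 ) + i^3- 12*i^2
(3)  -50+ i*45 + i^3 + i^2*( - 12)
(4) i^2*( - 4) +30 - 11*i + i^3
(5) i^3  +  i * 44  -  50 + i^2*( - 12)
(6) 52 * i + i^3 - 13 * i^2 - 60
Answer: 3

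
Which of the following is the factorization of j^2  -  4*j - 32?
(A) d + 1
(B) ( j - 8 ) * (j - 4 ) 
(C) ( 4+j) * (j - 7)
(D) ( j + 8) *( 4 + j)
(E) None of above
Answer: E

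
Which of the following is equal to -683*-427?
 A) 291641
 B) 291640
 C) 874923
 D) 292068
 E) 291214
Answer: A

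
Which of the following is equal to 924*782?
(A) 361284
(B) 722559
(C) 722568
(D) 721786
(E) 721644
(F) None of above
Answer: C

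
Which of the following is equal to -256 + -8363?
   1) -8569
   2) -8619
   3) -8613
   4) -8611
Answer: 2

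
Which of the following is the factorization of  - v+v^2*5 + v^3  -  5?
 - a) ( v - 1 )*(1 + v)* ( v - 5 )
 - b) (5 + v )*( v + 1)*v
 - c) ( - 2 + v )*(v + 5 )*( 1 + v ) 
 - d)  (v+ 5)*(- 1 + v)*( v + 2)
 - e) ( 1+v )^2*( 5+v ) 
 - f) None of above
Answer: f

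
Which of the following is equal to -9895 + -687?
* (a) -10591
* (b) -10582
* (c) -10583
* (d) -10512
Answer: b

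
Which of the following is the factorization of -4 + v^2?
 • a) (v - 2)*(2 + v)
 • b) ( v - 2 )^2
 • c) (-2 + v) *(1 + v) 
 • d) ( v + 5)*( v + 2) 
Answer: a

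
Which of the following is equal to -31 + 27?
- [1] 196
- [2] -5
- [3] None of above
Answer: 3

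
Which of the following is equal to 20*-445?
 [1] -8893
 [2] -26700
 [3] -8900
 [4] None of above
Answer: 3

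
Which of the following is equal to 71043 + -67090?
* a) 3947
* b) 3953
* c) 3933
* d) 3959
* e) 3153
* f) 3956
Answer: b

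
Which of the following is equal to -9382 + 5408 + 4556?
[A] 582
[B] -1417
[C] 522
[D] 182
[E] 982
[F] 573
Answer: A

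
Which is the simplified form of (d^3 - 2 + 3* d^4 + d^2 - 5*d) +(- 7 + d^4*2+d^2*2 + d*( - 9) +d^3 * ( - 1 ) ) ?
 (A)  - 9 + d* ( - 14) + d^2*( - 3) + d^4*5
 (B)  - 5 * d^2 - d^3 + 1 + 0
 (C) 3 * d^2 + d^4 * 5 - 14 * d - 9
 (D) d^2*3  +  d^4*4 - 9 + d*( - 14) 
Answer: C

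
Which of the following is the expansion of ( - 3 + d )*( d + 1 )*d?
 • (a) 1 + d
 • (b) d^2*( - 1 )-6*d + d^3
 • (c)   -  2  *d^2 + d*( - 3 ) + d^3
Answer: c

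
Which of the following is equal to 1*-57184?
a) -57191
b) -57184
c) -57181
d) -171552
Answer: b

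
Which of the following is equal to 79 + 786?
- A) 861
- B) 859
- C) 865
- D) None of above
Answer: C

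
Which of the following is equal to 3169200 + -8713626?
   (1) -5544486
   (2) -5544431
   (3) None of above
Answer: 3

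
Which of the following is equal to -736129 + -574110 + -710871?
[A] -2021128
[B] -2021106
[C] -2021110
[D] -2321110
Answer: C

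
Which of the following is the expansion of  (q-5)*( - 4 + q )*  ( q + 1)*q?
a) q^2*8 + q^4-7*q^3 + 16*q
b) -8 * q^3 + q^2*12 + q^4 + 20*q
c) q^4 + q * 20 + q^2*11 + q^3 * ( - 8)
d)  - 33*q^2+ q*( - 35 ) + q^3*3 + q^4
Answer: c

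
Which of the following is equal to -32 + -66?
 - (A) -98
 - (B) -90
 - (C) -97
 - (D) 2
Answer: A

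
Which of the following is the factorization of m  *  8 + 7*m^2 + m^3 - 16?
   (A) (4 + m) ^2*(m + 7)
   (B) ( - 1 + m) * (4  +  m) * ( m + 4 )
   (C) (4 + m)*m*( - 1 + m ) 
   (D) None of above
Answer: B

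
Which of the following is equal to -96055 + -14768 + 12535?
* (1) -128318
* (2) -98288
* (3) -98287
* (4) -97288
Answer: 2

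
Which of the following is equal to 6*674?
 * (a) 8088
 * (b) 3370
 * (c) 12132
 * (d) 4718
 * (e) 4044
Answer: e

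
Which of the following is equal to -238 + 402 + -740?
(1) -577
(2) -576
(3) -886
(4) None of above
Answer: 2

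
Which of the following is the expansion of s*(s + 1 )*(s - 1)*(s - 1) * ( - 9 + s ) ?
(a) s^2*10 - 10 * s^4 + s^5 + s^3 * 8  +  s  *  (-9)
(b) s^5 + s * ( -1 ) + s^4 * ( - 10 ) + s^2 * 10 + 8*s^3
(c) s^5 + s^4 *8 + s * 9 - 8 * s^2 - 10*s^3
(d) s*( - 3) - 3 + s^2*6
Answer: a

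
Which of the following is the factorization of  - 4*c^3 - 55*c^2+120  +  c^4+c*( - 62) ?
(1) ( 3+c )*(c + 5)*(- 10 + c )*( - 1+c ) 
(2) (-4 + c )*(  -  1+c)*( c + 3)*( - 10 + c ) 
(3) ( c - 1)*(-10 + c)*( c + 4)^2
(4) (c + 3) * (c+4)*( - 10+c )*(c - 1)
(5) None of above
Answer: 4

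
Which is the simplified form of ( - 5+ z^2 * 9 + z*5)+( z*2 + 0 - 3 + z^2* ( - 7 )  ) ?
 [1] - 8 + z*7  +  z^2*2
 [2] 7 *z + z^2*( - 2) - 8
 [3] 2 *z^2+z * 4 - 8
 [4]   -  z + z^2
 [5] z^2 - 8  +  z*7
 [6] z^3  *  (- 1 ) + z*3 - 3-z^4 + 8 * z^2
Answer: 1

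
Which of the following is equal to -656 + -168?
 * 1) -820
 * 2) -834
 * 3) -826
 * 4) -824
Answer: 4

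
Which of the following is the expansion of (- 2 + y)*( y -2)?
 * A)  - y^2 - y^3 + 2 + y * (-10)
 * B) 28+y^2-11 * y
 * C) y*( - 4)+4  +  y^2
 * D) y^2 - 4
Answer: C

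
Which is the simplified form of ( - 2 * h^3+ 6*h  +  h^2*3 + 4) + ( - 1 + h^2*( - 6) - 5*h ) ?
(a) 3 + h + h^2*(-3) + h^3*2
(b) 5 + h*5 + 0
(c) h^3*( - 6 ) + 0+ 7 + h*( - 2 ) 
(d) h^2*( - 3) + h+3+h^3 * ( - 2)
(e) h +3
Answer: d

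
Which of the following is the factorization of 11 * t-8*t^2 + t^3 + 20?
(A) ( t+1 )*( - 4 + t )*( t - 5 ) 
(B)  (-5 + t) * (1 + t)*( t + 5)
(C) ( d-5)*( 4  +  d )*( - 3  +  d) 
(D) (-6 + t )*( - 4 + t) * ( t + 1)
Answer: A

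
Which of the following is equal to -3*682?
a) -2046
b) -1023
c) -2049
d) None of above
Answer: a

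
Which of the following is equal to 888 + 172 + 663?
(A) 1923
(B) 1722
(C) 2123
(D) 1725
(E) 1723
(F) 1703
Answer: E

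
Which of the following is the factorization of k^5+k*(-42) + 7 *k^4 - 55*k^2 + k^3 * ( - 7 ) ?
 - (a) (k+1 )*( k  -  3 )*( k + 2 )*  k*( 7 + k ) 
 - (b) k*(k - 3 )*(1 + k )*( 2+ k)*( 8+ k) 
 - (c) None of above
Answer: a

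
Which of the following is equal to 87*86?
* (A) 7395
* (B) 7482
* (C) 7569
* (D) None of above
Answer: B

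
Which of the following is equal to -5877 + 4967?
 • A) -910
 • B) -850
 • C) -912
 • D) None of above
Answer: A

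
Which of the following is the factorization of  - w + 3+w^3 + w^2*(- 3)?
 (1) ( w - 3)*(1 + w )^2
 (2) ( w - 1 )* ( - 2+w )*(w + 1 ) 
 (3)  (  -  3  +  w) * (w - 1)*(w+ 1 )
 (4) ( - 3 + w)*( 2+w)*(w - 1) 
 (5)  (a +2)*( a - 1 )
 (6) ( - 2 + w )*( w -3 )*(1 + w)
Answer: 3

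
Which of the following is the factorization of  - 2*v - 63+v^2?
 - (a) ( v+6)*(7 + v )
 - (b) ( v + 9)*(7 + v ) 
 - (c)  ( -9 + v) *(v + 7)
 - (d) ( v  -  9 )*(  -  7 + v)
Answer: c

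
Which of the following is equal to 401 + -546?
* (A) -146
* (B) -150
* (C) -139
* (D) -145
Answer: D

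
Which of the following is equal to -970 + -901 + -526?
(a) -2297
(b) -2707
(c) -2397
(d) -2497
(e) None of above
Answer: c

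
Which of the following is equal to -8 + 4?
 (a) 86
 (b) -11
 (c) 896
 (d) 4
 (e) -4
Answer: e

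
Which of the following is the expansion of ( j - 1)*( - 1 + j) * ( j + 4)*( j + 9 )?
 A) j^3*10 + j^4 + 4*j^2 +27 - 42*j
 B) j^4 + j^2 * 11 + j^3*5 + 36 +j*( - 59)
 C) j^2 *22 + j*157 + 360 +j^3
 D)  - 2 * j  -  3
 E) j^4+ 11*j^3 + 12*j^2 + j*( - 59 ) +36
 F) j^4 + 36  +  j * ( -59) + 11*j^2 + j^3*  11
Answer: F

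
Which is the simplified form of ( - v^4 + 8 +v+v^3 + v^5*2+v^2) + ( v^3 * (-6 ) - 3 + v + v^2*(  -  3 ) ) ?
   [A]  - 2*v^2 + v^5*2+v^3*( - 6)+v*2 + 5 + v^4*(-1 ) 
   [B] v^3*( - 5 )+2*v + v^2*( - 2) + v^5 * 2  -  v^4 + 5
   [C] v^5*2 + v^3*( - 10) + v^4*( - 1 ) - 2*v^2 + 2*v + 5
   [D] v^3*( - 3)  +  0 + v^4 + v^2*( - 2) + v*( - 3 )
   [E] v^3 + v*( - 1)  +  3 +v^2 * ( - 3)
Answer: B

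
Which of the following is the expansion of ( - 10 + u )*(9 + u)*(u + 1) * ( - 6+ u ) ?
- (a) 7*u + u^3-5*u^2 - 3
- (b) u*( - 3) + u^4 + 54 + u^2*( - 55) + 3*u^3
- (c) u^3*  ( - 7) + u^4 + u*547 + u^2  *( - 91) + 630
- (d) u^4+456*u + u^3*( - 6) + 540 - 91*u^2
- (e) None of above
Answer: d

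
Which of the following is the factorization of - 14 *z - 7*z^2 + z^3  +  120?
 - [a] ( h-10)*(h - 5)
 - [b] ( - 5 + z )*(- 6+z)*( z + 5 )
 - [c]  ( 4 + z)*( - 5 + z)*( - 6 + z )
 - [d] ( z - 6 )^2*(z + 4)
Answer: c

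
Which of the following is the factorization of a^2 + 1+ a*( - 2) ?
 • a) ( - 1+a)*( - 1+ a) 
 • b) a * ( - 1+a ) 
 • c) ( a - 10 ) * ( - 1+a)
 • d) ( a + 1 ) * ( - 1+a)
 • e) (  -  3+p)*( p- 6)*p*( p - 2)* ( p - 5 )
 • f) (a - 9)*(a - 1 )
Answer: a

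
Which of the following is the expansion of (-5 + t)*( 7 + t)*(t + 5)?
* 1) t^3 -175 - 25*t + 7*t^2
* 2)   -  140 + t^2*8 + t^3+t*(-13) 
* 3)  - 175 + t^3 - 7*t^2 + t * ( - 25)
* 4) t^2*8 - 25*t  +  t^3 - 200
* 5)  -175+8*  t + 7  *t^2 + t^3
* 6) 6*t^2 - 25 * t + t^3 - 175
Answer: 1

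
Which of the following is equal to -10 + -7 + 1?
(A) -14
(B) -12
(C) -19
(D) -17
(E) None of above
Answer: E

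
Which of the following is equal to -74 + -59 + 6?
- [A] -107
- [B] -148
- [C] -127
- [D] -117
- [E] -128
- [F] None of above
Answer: C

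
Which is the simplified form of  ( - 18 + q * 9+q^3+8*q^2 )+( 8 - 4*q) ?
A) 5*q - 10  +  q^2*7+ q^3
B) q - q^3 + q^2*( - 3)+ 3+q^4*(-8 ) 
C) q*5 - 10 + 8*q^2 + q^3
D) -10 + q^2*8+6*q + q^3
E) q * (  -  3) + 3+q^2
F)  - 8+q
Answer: C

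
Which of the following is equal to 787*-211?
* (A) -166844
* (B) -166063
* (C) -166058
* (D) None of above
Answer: D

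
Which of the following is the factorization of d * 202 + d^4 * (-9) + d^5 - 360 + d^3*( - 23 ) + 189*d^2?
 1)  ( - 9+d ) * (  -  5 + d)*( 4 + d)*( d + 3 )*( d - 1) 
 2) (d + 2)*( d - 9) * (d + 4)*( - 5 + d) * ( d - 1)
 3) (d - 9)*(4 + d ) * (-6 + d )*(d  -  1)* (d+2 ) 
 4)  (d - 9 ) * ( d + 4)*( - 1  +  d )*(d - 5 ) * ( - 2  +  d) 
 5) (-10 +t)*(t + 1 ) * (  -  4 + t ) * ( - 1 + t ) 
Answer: 2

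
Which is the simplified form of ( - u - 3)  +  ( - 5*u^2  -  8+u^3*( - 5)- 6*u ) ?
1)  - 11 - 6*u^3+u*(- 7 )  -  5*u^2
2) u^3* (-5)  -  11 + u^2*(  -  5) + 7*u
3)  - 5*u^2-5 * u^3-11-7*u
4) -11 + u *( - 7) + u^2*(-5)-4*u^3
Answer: 3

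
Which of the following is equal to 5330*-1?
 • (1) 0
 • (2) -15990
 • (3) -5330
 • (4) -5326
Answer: 3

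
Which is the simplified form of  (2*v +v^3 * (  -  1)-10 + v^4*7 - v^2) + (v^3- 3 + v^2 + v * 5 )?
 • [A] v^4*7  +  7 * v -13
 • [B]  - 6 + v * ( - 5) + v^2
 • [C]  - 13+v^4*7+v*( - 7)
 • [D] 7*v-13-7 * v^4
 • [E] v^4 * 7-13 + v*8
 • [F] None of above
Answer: A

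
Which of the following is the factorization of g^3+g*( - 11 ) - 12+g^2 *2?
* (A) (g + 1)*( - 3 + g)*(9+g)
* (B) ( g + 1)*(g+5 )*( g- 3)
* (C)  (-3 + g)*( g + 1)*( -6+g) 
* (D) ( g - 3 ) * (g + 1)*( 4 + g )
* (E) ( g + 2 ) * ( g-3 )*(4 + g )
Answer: D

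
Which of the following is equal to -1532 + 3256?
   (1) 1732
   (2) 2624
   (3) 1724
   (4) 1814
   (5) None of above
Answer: 3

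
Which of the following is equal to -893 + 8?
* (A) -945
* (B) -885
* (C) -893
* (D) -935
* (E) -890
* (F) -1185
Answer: B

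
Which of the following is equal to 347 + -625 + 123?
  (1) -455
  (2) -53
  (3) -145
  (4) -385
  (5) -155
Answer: 5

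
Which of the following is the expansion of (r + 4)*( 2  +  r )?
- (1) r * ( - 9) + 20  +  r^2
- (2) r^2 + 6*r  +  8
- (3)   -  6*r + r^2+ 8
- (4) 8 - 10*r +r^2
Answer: 2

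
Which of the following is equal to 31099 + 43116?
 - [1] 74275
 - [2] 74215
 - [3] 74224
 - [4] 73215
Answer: 2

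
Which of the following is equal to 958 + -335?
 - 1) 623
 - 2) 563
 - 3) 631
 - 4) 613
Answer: 1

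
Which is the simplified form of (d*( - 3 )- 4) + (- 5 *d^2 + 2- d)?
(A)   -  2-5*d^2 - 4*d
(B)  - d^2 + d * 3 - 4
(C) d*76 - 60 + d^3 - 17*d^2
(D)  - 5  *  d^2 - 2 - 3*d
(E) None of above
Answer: A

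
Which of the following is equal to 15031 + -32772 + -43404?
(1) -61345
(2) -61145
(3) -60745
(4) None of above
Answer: 2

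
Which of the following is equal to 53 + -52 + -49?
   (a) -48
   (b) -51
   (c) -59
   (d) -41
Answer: a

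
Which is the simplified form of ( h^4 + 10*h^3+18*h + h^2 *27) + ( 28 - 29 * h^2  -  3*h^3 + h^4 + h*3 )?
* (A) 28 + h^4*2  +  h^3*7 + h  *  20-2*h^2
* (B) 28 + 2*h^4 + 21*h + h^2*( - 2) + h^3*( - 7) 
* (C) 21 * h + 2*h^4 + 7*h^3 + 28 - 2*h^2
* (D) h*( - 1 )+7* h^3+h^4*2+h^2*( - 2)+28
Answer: C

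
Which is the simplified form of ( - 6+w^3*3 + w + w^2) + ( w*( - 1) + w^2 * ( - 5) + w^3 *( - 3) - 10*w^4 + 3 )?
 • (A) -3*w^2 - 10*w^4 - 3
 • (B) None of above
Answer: B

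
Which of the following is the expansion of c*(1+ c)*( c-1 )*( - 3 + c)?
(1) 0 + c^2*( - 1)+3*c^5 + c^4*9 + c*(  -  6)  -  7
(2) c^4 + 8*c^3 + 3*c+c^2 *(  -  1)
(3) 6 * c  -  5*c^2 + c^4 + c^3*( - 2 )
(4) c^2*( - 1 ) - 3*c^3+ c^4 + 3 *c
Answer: 4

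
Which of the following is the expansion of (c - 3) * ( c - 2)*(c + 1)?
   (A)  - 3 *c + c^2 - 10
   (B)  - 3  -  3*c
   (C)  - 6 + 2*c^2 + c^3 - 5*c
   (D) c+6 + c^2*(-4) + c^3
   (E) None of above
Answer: D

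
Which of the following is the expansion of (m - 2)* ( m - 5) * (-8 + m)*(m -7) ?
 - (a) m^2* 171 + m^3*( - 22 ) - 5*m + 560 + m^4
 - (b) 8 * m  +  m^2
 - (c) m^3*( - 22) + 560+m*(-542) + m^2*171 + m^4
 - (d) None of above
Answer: c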